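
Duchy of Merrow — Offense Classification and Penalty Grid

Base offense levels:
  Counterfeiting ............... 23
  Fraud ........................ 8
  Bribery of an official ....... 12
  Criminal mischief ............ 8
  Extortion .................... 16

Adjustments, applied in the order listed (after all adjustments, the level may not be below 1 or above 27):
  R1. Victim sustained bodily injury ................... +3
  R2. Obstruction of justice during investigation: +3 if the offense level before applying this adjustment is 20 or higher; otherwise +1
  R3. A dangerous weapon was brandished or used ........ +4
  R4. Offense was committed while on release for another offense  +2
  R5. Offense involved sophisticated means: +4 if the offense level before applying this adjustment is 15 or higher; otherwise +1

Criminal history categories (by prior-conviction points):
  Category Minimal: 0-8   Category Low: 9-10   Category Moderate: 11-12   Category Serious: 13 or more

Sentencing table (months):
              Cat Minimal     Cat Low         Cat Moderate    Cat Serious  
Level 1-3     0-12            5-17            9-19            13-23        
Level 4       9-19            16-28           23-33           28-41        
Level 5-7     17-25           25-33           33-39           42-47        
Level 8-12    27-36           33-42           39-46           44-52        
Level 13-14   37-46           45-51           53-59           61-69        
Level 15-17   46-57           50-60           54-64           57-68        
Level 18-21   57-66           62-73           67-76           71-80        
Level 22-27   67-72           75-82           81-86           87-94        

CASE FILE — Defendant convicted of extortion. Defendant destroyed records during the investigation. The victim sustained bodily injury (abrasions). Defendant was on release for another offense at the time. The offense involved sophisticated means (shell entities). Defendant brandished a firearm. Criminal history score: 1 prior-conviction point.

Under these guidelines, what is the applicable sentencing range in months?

Base offense level for extortion: 16.
R1 applies: 16 + 3 = 19.
R2 applies (level before this adjustment is 19 < 20, so +1): 19 + 1 = 20.
R3 applies: 20 + 4 = 24.
R4 applies: 24 + 2 = 26.
R5 applies (level before this adjustment is 26 ≥ 15, so +4): 26 + 4 = 30.
Level 30 exceeds the maximum of 27; capped at 27.
Final offense level: 27.
Criminal history: 1 prior point → Category Minimal (0-8).
Level 27 falls in the 22-27 band.
Grid: Level 22-27 × Category Minimal = 67-72 months.

67-72 months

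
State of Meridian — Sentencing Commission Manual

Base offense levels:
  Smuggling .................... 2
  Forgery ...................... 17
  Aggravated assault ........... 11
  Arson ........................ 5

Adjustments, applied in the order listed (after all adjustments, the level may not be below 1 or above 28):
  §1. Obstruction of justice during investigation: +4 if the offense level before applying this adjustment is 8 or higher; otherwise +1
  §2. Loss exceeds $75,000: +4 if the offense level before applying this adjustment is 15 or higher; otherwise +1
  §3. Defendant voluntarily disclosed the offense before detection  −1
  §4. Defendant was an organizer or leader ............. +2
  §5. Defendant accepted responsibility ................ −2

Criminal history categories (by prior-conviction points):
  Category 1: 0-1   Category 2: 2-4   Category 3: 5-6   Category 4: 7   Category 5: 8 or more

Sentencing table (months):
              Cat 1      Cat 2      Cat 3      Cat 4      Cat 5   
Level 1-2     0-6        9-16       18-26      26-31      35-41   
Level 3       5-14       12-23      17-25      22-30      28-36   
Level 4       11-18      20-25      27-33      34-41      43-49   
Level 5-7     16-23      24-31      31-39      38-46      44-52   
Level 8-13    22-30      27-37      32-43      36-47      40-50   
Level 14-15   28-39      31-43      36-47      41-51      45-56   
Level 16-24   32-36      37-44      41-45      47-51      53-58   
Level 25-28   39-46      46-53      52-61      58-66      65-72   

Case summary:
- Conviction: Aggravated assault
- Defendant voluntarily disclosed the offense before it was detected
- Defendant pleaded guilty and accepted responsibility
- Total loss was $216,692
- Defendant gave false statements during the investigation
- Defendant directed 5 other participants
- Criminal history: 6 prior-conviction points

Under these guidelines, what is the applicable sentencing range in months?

Base offense level for aggravated assault: 11.
§1 applies (level before this adjustment is 11 ≥ 8, so +4): 11 + 4 = 15.
§2 applies (level before this adjustment is 15 ≥ 15, so +4): 15 + 4 = 19.
§3 applies: 19 − 1 = 18.
§4 applies: 18 + 2 = 20.
§5 applies: 20 − 2 = 18.
Final offense level: 18.
Criminal history: 6 prior points → Category 3 (5-6).
Level 18 falls in the 16-24 band.
Grid: Level 16-24 × Category 3 = 41-45 months.

41-45 months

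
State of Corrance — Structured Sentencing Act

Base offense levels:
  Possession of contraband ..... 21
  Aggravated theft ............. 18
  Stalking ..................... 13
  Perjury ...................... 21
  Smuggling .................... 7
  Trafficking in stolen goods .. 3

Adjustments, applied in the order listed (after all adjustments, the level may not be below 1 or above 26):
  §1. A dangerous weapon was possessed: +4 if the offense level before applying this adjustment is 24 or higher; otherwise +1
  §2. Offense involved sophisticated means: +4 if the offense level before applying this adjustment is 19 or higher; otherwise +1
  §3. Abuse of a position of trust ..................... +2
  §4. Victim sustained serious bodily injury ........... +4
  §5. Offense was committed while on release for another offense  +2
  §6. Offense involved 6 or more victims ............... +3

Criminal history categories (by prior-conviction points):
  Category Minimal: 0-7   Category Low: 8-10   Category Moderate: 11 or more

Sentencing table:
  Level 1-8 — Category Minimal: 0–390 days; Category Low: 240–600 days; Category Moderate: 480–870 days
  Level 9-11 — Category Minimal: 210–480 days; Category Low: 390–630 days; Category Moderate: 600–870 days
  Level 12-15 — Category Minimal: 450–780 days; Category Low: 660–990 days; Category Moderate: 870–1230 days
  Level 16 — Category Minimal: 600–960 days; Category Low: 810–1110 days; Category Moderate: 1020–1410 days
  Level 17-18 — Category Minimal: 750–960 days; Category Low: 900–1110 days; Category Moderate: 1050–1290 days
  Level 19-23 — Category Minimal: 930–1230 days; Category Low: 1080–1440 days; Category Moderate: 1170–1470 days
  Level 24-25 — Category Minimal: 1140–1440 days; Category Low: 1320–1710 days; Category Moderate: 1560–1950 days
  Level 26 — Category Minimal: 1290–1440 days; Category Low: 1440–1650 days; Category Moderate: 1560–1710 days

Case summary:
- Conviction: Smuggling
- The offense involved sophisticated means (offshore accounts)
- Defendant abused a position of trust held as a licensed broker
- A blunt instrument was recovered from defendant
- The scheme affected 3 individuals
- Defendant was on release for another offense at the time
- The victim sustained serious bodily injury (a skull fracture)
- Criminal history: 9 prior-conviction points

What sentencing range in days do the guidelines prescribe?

Base offense level for smuggling: 7.
§1 applies (level before this adjustment is 7 < 24, so +1): 7 + 1 = 8.
§2 applies (level before this adjustment is 8 < 19, so +1): 8 + 1 = 9.
§3 applies: 9 + 2 = 11.
§4 applies: 11 + 4 = 15.
§5 applies: 15 + 2 = 17.
§6 does not apply.
Final offense level: 17.
Criminal history: 9 prior points → Category Low (8-10).
Level 17 falls in the 17-18 band.
Grid: Level 17-18 × Category Low = 900-1110 days.

900-1110 days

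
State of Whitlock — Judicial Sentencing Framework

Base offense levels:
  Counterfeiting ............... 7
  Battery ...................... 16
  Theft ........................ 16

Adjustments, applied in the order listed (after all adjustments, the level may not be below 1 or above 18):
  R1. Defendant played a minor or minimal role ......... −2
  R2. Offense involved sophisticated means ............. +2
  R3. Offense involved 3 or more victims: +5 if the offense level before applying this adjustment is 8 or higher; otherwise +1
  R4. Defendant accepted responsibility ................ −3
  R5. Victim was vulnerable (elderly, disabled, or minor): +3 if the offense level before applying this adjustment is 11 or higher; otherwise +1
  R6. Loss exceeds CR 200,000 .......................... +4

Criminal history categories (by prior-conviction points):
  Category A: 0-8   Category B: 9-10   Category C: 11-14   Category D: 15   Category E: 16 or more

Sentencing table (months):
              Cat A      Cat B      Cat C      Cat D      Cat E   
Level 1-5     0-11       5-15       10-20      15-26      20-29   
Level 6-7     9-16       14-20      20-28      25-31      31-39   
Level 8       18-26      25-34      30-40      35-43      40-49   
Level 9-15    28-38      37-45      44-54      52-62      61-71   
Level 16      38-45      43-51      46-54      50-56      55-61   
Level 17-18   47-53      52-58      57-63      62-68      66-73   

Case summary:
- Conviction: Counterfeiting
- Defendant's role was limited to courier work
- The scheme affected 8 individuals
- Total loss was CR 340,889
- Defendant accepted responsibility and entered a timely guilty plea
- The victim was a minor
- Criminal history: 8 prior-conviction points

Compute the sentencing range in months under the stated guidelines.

18-26 months

Base offense level for counterfeiting: 7.
R1 applies: 7 − 2 = 5.
R3 applies (level before this adjustment is 5 < 8, so +1): 5 + 1 = 6.
R4 applies: 6 − 3 = 3.
R5 applies (level before this adjustment is 3 < 11, so +1): 3 + 1 = 4.
R6 applies: 4 + 4 = 8.
Final offense level: 8.
Criminal history: 8 prior points → Category A (0-8).
Level 8 falls in the 8 band.
Grid: Level 8 × Category A = 18-26 months.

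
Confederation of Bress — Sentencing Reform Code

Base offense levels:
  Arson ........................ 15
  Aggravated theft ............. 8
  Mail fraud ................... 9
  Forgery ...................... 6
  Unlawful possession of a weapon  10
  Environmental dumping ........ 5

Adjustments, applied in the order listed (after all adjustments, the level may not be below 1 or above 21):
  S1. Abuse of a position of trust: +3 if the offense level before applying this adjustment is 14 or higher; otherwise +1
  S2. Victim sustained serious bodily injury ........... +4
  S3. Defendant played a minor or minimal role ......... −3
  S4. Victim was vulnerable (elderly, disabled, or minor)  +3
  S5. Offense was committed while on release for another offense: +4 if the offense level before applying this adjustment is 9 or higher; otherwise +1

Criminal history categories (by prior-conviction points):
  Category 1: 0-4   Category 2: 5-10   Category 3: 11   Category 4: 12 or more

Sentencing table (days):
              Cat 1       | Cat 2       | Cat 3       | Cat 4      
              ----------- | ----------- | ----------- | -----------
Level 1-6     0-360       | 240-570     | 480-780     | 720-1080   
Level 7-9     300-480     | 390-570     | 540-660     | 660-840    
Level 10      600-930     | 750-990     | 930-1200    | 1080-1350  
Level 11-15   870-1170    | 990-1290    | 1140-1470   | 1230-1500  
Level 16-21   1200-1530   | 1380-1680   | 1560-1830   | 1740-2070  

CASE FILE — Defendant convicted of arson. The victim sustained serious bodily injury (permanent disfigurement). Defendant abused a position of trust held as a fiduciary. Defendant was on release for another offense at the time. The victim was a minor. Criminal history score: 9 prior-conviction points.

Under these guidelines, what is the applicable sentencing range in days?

Base offense level for arson: 15.
S1 applies (level before this adjustment is 15 ≥ 14, so +3): 15 + 3 = 18.
S2 applies: 18 + 4 = 22.
S3 does not apply.
S4 applies: 22 + 3 = 25.
S5 applies (level before this adjustment is 25 ≥ 9, so +4): 25 + 4 = 29.
Level 29 exceeds the maximum of 21; capped at 21.
Final offense level: 21.
Criminal history: 9 prior points → Category 2 (5-10).
Level 21 falls in the 16-21 band.
Grid: Level 16-21 × Category 2 = 1380-1680 days.

1380-1680 days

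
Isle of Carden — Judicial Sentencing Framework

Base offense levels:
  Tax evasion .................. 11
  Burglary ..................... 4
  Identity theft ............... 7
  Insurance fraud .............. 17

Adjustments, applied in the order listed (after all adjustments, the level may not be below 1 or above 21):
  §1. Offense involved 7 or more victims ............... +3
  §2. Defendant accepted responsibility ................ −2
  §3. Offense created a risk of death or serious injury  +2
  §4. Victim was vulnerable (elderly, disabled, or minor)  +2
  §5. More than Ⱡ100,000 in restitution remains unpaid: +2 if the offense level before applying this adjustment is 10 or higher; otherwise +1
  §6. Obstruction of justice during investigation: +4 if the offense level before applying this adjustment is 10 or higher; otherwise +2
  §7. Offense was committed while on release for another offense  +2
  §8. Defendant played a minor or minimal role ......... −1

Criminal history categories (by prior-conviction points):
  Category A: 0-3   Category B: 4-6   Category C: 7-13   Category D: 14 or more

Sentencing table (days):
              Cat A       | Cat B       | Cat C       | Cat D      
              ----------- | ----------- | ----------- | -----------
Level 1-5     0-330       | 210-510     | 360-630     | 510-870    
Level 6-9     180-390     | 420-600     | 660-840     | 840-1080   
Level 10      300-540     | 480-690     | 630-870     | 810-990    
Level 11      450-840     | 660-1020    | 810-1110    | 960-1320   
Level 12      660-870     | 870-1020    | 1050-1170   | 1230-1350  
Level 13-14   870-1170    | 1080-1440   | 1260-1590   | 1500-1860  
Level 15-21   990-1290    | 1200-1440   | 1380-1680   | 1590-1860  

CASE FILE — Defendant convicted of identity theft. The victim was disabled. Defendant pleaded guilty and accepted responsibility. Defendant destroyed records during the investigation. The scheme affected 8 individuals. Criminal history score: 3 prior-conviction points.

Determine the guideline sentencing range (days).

870-1170 days

Base offense level for identity theft: 7.
§1 applies: 7 + 3 = 10.
§2 applies: 10 − 2 = 8.
§3 does not apply.
§4 applies: 8 + 2 = 10.
§5 does not apply.
§6 applies (level before this adjustment is 10 ≥ 10, so +4): 10 + 4 = 14.
§7 does not apply.
§8 does not apply.
Final offense level: 14.
Criminal history: 3 prior points → Category A (0-3).
Level 14 falls in the 13-14 band.
Grid: Level 13-14 × Category A = 870-1170 days.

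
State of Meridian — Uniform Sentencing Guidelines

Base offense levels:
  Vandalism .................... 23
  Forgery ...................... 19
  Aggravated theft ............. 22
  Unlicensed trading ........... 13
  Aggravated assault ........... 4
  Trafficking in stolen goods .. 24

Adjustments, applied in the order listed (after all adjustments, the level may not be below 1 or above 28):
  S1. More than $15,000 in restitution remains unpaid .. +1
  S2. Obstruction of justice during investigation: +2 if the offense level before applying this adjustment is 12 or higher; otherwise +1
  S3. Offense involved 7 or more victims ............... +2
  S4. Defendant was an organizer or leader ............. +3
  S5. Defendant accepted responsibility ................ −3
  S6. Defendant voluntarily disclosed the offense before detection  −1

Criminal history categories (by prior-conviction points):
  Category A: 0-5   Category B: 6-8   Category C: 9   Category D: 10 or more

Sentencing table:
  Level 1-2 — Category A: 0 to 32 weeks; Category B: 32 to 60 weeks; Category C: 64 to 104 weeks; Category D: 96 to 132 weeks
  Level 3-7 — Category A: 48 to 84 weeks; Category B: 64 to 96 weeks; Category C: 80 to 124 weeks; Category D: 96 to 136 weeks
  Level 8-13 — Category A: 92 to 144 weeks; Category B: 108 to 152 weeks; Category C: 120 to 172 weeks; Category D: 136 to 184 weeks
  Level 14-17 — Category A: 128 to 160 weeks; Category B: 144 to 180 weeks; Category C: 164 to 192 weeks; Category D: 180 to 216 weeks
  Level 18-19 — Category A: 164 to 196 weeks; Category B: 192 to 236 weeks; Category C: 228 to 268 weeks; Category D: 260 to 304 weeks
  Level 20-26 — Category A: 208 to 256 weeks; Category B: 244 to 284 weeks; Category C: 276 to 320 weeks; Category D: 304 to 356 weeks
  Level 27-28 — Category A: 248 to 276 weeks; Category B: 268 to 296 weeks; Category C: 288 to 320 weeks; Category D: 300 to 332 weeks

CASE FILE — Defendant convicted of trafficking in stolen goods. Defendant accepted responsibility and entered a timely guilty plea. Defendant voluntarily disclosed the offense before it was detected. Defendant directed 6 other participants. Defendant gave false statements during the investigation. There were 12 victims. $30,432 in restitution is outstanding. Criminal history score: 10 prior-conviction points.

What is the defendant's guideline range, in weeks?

300-332 weeks

Base offense level for trafficking in stolen goods: 24.
S1 applies: 24 + 1 = 25.
S2 applies (level before this adjustment is 25 ≥ 12, so +2): 25 + 2 = 27.
S3 applies: 27 + 2 = 29.
S4 applies: 29 + 3 = 32.
S5 applies: 32 − 3 = 29.
S6 applies: 29 − 1 = 28.
Final offense level: 28.
Criminal history: 10 prior points → Category D (10+).
Level 28 falls in the 27-28 band.
Grid: Level 27-28 × Category D = 300-332 weeks.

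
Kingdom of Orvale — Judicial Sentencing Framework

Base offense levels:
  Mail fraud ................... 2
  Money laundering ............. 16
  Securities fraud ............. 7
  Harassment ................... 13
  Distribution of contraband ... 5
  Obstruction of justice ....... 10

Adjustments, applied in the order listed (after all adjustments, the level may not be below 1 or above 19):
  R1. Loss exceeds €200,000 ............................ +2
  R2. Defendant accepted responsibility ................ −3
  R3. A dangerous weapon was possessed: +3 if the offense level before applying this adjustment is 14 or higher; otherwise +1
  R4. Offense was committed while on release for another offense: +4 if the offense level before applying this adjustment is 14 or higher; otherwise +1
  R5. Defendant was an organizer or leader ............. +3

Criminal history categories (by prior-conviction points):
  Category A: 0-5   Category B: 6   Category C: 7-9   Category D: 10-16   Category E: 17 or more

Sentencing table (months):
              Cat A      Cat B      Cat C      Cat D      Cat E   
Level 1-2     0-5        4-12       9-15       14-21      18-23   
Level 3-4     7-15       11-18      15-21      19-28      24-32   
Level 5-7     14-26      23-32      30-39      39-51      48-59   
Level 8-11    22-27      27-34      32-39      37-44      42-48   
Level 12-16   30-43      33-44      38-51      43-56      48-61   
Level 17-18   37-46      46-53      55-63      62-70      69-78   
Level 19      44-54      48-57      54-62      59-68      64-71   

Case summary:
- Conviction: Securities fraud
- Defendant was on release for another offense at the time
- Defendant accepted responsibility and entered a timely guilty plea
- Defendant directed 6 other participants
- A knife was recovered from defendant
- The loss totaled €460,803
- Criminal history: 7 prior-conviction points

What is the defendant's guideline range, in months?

Base offense level for securities fraud: 7.
R1 applies: 7 + 2 = 9.
R2 applies: 9 − 3 = 6.
R3 applies (level before this adjustment is 6 < 14, so +1): 6 + 1 = 7.
R4 applies (level before this adjustment is 7 < 14, so +1): 7 + 1 = 8.
R5 applies: 8 + 3 = 11.
Final offense level: 11.
Criminal history: 7 prior points → Category C (7-9).
Level 11 falls in the 8-11 band.
Grid: Level 8-11 × Category C = 32-39 months.

32-39 months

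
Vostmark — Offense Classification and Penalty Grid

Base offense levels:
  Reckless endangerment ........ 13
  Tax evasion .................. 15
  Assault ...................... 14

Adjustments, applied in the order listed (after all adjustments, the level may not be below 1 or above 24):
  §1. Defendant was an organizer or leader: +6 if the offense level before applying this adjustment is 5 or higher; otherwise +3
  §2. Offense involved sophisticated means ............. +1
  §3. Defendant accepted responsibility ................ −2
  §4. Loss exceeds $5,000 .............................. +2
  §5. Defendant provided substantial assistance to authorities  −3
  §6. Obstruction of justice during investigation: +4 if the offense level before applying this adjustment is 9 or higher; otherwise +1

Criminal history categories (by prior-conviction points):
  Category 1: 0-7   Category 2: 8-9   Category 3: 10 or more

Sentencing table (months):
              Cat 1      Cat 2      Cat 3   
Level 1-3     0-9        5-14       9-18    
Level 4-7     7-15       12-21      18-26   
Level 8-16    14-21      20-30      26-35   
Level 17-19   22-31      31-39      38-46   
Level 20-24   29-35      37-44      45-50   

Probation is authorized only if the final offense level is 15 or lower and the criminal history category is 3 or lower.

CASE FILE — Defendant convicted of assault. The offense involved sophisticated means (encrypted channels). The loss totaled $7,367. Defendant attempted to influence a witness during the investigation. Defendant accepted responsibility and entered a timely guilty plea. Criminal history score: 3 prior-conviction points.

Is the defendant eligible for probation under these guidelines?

Base offense level for assault: 14.
§1 does not apply.
§2 applies: 14 + 1 = 15.
§3 applies: 15 − 2 = 13.
§4 applies: 13 + 2 = 15.
§5 does not apply.
§6 applies (level before this adjustment is 15 ≥ 9, so +4): 15 + 4 = 19.
Final offense level: 19.
Criminal history: 3 prior points → Category 1 (0-7).
Level 19 falls in the 17-19 band.
Grid: Level 17-19 × Category 1 = 22-31 months.
Probation check: level 19 > 15 and category 1 ≤ 3 → not eligible.

No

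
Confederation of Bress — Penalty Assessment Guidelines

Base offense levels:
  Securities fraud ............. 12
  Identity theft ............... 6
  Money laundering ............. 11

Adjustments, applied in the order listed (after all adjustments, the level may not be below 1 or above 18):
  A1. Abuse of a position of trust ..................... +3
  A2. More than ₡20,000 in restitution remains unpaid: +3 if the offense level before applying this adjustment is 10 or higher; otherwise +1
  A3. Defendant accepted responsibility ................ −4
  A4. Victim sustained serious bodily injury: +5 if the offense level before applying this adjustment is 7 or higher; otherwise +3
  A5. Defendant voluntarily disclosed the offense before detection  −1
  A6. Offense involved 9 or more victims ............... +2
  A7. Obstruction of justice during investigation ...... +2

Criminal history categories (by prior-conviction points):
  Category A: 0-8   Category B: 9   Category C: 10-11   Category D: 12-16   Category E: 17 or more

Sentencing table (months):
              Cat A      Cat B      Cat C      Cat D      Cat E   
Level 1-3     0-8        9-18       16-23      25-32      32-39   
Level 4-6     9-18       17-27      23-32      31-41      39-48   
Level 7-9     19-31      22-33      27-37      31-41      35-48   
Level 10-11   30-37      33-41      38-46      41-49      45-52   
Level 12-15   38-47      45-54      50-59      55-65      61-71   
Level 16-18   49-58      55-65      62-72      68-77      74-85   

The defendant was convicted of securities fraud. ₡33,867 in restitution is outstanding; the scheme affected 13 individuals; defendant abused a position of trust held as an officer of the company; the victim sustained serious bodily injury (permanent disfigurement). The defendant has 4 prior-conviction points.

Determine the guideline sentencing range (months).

Base offense level for securities fraud: 12.
A1 applies: 12 + 3 = 15.
A2 applies (level before this adjustment is 15 ≥ 10, so +3): 15 + 3 = 18.
A3 does not apply.
A4 applies (level before this adjustment is 18 ≥ 7, so +5): 18 + 5 = 23.
A6 applies: 23 + 2 = 25.
Level 25 exceeds the maximum of 18; capped at 18.
Final offense level: 18.
Criminal history: 4 prior points → Category A (0-8).
Level 18 falls in the 16-18 band.
Grid: Level 16-18 × Category A = 49-58 months.

49-58 months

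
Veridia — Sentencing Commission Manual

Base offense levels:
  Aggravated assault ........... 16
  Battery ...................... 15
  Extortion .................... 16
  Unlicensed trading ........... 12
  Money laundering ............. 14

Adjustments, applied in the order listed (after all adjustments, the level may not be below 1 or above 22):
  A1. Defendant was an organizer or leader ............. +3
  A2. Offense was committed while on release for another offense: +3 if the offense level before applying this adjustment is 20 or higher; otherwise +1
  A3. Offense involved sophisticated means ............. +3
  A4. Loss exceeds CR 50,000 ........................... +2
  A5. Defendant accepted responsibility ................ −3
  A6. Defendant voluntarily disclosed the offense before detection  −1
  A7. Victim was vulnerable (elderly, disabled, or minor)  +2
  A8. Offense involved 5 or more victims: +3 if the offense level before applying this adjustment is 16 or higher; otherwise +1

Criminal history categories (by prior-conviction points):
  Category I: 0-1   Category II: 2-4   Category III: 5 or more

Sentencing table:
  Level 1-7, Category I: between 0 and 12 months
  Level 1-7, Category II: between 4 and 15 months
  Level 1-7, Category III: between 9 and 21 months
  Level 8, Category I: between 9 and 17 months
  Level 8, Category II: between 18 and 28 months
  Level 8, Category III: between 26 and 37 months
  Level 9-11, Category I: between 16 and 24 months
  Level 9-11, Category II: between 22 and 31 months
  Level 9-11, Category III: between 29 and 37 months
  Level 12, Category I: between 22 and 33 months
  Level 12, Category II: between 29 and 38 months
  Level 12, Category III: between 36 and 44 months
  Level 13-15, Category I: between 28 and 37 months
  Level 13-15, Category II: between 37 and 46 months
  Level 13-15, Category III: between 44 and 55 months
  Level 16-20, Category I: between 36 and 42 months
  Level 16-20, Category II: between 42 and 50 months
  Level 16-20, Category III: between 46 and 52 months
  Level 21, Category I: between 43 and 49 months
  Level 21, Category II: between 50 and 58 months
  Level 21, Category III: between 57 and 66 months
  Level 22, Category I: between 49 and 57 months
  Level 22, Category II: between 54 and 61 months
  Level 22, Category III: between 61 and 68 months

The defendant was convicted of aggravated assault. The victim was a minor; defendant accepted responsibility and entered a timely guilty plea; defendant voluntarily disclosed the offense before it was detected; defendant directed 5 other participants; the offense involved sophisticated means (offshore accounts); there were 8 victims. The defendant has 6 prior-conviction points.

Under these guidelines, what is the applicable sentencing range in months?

61-68 months

Base offense level for aggravated assault: 16.
A1 applies: 16 + 3 = 19.
A2 does not apply.
A3 applies: 19 + 3 = 22.
A5 applies: 22 − 3 = 19.
A6 applies: 19 − 1 = 18.
A7 applies: 18 + 2 = 20.
A8 applies (level before this adjustment is 20 ≥ 16, so +3): 20 + 3 = 23.
Level 23 exceeds the maximum of 22; capped at 22.
Final offense level: 22.
Criminal history: 6 prior points → Category III (5+).
Level 22 falls in the 22 band.
Grid: Level 22 × Category III = 61-68 months.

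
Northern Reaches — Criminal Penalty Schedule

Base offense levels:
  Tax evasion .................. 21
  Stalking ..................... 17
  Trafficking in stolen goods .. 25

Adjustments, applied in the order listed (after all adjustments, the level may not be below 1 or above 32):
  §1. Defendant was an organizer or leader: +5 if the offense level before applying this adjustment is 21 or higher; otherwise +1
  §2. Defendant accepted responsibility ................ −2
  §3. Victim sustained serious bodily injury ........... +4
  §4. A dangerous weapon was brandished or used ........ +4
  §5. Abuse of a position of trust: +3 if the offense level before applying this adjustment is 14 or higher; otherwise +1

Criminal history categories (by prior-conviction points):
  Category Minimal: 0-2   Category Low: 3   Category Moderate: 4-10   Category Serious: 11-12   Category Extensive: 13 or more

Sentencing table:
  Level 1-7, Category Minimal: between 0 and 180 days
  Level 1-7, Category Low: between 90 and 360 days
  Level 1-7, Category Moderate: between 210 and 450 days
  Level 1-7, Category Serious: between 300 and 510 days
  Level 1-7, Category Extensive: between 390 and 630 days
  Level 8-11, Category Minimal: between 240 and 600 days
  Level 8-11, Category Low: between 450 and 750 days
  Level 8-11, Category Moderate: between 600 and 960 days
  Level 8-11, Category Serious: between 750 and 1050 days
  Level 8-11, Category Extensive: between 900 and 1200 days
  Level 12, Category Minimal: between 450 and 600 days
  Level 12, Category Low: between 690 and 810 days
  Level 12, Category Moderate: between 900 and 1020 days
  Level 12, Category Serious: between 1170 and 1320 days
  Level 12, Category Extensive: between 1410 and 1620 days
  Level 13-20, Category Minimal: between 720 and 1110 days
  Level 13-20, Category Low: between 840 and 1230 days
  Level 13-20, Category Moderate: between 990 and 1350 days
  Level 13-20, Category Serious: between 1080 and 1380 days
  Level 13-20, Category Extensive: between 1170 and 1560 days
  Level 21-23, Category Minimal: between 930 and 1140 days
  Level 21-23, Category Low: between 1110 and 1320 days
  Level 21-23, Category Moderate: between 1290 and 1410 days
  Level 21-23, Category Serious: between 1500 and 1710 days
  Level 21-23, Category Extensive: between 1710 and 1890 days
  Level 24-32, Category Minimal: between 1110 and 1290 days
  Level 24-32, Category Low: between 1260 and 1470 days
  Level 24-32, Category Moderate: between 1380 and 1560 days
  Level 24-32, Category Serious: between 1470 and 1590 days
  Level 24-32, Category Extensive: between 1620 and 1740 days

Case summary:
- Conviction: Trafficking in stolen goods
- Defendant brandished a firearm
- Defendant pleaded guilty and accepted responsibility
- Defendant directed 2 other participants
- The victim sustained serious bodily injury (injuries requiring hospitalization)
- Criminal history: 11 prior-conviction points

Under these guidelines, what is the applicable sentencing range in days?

Base offense level for trafficking in stolen goods: 25.
§1 applies (level before this adjustment is 25 ≥ 21, so +5): 25 + 5 = 30.
§2 applies: 30 − 2 = 28.
§3 applies: 28 + 4 = 32.
§4 applies: 32 + 4 = 36.
§5 does not apply.
Level 36 exceeds the maximum of 32; capped at 32.
Final offense level: 32.
Criminal history: 11 prior points → Category Serious (11-12).
Level 32 falls in the 24-32 band.
Grid: Level 24-32 × Category Serious = 1470-1590 days.

1470-1590 days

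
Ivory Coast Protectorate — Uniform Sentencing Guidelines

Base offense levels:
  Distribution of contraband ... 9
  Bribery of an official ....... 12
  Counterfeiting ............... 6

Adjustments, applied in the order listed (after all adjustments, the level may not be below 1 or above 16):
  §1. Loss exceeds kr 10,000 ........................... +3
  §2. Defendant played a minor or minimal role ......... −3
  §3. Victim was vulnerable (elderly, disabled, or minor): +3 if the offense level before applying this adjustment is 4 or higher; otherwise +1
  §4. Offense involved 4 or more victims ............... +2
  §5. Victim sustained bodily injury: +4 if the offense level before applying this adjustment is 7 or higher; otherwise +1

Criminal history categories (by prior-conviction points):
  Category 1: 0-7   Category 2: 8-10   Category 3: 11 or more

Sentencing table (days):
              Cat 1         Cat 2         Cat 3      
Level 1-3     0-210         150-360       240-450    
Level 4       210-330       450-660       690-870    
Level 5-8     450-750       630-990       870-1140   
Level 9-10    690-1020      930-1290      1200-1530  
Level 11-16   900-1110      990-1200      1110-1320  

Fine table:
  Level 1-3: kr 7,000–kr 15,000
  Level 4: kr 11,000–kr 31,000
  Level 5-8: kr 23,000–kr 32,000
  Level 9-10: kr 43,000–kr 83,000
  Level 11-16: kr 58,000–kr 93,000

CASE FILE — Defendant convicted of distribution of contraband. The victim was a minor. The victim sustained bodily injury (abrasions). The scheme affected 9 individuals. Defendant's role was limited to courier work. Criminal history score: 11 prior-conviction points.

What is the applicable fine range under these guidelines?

Base offense level for distribution of contraband: 9.
§2 applies: 9 − 3 = 6.
§3 applies (level before this adjustment is 6 ≥ 4, so +3): 6 + 3 = 9.
§4 applies: 9 + 2 = 11.
§5 applies (level before this adjustment is 11 ≥ 7, so +4): 11 + 4 = 15.
Final offense level: 15.
Level 15 falls in the 11-16 band.
Fine table: Level 11-16 → kr 58,000–kr 93,000.

kr 58,000–kr 93,000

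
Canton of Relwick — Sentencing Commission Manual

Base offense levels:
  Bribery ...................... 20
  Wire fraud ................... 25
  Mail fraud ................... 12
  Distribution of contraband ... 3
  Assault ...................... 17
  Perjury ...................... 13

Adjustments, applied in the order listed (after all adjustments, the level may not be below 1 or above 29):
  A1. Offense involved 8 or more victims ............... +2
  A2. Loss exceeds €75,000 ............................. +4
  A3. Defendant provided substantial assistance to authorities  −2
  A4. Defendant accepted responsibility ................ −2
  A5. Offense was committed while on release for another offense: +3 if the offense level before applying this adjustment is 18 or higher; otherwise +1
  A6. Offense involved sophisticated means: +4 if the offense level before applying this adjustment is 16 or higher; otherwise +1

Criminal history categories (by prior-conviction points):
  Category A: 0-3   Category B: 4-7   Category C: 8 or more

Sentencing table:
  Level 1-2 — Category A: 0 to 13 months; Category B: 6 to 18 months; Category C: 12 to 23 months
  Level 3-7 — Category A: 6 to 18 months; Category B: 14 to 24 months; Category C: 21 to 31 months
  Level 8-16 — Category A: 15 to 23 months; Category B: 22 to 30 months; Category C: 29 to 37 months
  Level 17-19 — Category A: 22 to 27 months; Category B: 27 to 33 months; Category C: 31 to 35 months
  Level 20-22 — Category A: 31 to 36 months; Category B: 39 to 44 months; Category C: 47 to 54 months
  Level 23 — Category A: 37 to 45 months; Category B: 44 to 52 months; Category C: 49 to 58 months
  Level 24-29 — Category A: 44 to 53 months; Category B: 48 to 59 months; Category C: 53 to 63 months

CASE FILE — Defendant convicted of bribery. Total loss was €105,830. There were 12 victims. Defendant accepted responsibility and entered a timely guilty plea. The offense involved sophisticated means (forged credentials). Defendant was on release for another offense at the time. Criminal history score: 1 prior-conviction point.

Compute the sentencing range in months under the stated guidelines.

Base offense level for bribery: 20.
A1 applies: 20 + 2 = 22.
A2 applies: 22 + 4 = 26.
A4 applies: 26 − 2 = 24.
A5 applies (level before this adjustment is 24 ≥ 18, so +3): 24 + 3 = 27.
A6 applies (level before this adjustment is 27 ≥ 16, so +4): 27 + 4 = 31.
Level 31 exceeds the maximum of 29; capped at 29.
Final offense level: 29.
Criminal history: 1 prior point → Category A (0-3).
Level 29 falls in the 24-29 band.
Grid: Level 24-29 × Category A = 44-53 months.

44-53 months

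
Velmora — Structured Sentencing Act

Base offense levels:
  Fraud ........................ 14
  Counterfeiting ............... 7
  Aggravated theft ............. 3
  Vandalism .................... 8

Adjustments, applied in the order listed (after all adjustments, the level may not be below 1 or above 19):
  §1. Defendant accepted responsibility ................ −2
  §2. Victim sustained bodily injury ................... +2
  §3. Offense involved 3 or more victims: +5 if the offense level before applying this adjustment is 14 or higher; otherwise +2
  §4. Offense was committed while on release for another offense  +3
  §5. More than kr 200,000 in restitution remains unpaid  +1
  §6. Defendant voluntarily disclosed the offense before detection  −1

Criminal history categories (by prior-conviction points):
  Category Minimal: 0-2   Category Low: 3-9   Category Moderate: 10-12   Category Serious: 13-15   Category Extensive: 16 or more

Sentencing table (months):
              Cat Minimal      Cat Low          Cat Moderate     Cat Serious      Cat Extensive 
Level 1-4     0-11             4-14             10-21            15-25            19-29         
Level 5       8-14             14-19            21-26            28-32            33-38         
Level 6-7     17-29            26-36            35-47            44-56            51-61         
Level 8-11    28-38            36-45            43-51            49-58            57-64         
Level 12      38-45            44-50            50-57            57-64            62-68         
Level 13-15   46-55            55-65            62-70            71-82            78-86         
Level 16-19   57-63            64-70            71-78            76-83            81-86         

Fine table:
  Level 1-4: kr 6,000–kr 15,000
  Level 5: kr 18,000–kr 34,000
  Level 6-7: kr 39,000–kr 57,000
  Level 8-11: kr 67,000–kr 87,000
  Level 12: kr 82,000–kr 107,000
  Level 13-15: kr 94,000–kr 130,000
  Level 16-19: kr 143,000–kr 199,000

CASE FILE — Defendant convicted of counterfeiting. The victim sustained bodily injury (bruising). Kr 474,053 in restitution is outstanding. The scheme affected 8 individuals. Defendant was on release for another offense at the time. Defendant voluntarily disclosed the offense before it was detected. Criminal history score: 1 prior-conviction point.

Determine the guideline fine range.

kr 94,000–kr 130,000

Base offense level for counterfeiting: 7.
§1 does not apply.
§2 applies: 7 + 2 = 9.
§3 applies (level before this adjustment is 9 < 14, so +2): 9 + 2 = 11.
§4 applies: 11 + 3 = 14.
§5 applies: 14 + 1 = 15.
§6 applies: 15 − 1 = 14.
Final offense level: 14.
Level 14 falls in the 13-15 band.
Fine table: Level 13-15 → kr 94,000–kr 130,000.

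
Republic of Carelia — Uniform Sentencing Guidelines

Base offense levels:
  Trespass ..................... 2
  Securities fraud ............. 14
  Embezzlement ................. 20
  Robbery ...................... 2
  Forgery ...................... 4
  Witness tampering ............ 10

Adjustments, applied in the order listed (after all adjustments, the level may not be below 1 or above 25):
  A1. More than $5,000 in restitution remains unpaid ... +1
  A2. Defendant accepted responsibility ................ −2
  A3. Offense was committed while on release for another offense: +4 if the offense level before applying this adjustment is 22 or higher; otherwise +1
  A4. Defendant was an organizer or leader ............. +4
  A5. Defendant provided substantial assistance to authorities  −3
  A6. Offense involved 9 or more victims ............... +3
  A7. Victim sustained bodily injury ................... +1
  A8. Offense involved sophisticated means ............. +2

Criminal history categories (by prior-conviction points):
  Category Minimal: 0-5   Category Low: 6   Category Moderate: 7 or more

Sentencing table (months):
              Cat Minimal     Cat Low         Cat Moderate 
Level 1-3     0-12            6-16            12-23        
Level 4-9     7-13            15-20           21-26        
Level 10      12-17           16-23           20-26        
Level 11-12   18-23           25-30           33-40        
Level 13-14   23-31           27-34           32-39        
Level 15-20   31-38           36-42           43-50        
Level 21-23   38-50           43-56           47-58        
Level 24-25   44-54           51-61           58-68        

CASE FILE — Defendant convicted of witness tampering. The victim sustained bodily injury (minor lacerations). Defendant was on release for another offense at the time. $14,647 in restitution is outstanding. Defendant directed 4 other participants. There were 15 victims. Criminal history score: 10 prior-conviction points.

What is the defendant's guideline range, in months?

Base offense level for witness tampering: 10.
A1 applies: 10 + 1 = 11.
A3 applies (level before this adjustment is 11 < 22, so +1): 11 + 1 = 12.
A4 applies: 12 + 4 = 16.
A5 does not apply.
A6 applies: 16 + 3 = 19.
A7 applies: 19 + 1 = 20.
A8 does not apply.
Final offense level: 20.
Criminal history: 10 prior points → Category Moderate (7+).
Level 20 falls in the 15-20 band.
Grid: Level 15-20 × Category Moderate = 43-50 months.

43-50 months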